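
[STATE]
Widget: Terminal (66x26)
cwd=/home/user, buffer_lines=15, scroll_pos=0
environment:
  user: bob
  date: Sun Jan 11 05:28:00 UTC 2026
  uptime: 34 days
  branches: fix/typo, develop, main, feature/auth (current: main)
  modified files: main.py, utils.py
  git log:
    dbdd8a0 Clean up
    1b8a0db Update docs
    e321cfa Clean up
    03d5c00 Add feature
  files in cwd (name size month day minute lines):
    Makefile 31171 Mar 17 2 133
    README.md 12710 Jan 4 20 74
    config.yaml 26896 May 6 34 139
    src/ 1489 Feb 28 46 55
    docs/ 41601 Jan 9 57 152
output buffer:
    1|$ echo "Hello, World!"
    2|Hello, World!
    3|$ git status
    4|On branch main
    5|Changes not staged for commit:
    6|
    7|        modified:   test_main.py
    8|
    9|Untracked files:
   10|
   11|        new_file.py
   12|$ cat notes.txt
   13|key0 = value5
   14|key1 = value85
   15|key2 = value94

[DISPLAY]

$ echo "Hello, World!"                                            
Hello, World!                                                     
$ git status                                                      
On branch main                                                    
Changes not staged for commit:                                    
                                                                  
        modified:   test_main.py                                  
                                                                  
Untracked files:                                                  
                                                                  
        new_file.py                                               
$ cat notes.txt                                                   
key0 = value5                                                     
key1 = value85                                                    
key2 = value94                                                    
$ █                                                               
                                                                  
                                                                  
                                                                  
                                                                  
                                                                  
                                                                  
                                                                  
                                                                  
                                                                  
                                                                  


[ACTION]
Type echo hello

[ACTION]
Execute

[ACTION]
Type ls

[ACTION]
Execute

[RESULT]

$ echo "Hello, World!"                                            
Hello, World!                                                     
$ git status                                                      
On branch main                                                    
Changes not staged for commit:                                    
                                                                  
        modified:   test_main.py                                  
                                                                  
Untracked files:                                                  
                                                                  
        new_file.py                                               
$ cat notes.txt                                                   
key0 = value5                                                     
key1 = value85                                                    
key2 = value94                                                    
$ echo hello                                                      
hello                                                             
$ ls                                                              
Makefile  README.md  config.yaml  src/  docs/                     
$ █                                                               
                                                                  
                                                                  
                                                                  
                                                                  
                                                                  
                                                                  


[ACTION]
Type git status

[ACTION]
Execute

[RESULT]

$ echo "Hello, World!"                                            
Hello, World!                                                     
$ git status                                                      
On branch main                                                    
Changes not staged for commit:                                    
                                                                  
        modified:   test_main.py                                  
                                                                  
Untracked files:                                                  
                                                                  
        new_file.py                                               
$ cat notes.txt                                                   
key0 = value5                                                     
key1 = value85                                                    
key2 = value94                                                    
$ echo hello                                                      
hello                                                             
$ ls                                                              
Makefile  README.md  config.yaml  src/  docs/                     
$ git status                                                      
On branch main                                                    
Changes not staged for commit:                                    
                                                                  
        modified:   main.py                                       
        modified:   utils.py                                      
$ █                                                               


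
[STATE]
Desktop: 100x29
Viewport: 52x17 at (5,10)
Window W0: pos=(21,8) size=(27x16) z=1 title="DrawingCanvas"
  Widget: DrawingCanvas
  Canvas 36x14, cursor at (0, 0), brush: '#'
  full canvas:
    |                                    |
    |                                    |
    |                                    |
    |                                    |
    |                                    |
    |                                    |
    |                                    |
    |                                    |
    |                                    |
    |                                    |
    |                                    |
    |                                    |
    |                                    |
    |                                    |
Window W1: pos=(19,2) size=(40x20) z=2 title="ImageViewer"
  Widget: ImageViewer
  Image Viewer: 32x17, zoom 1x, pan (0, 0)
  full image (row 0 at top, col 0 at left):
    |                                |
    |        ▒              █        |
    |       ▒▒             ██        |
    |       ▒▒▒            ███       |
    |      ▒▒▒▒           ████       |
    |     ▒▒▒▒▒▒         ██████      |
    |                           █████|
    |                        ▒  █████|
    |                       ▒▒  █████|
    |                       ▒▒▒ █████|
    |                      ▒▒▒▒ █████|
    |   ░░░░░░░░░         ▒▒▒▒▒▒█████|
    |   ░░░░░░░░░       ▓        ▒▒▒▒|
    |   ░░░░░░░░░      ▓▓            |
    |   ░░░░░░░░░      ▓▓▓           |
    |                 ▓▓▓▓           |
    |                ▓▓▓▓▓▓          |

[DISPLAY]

              ┃     ▒▒▒▒▒▒         ██████           
              ┃                           █████     
              ┃                        ▒  █████     
              ┃                       ▒▒  █████     
              ┃                       ▒▒▒ █████     
              ┃                      ▒▒▒▒ █████     
              ┃   ░░░░░░░░░         ▒▒▒▒▒▒█████     
              ┃   ░░░░░░░░░       ▓        ▒▒▒▒     
              ┃   ░░░░░░░░░      ▓▓                 
              ┃   ░░░░░░░░░      ▓▓▓                
              ┃                 ▓▓▓▓                
              ┗━━━━━━━━━━━━━━━━━━━━━━━━━━━━━━━━━━━━━
                ┃                         ┃         
                ┗━━━━━━━━━━━━━━━━━━━━━━━━━┛         
                                                    
                                                    
                                                    


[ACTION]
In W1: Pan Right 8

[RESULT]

              ┃▒▒▒         ██████                   
              ┃                   █████             
              ┃                ▒  █████             
              ┃               ▒▒  █████             
              ┃               ▒▒▒ █████             
              ┃              ▒▒▒▒ █████             
              ┃░░░░         ▒▒▒▒▒▒█████             
              ┃░░░░       ▓        ▒▒▒▒             
              ┃░░░░      ▓▓                         
              ┃░░░░      ▓▓▓                        
              ┃         ▓▓▓▓                        
              ┗━━━━━━━━━━━━━━━━━━━━━━━━━━━━━━━━━━━━━
                ┃                         ┃         
                ┗━━━━━━━━━━━━━━━━━━━━━━━━━┛         
                                                    
                                                    
                                                    


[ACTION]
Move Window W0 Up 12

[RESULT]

              ┃▒▒▒         ██████                   
              ┃                   █████             
              ┃                ▒  █████             
              ┃               ▒▒  █████             
              ┃               ▒▒▒ █████             
              ┃              ▒▒▒▒ █████             
              ┃░░░░         ▒▒▒▒▒▒█████             
              ┃░░░░       ▓        ▒▒▒▒             
              ┃░░░░      ▓▓                         
              ┃░░░░      ▓▓▓                        
              ┃         ▓▓▓▓                        
              ┗━━━━━━━━━━━━━━━━━━━━━━━━━━━━━━━━━━━━━
                                                    
                                                    
                                                    
                                                    
                                                    


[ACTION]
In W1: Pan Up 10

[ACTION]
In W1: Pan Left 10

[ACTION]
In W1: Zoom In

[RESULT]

              ┃              ▒▒▒▒                   
              ┃              ▒▒▒▒▒▒                 
              ┃              ▒▒▒▒▒▒                 
              ┃            ▒▒▒▒▒▒▒▒                 
              ┃            ▒▒▒▒▒▒▒▒                 
              ┃          ▒▒▒▒▒▒▒▒▒▒▒▒               
              ┃          ▒▒▒▒▒▒▒▒▒▒▒▒               
              ┃                                     
              ┃                                     
              ┃                                     
              ┃                                     
              ┗━━━━━━━━━━━━━━━━━━━━━━━━━━━━━━━━━━━━━
                                                    
                                                    
                                                    
                                                    
                                                    


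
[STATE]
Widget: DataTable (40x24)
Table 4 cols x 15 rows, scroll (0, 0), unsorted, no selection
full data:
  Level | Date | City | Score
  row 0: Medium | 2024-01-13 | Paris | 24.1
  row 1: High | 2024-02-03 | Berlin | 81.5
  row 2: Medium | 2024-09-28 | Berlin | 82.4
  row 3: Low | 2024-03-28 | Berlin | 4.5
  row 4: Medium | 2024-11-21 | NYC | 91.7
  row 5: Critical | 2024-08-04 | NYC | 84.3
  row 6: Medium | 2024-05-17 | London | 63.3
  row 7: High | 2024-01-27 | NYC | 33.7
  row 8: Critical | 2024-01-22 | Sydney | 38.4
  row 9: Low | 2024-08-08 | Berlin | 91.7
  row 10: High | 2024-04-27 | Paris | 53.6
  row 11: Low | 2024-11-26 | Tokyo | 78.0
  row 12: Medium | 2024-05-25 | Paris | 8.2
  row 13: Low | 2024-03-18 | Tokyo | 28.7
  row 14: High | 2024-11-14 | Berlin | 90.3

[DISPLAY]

Level   │Date      │City  │Score        
────────┼──────────┼──────┼─────        
Medium  │2024-01-13│Paris │24.1         
High    │2024-02-03│Berlin│81.5         
Medium  │2024-09-28│Berlin│82.4         
Low     │2024-03-28│Berlin│4.5          
Medium  │2024-11-21│NYC   │91.7         
Critical│2024-08-04│NYC   │84.3         
Medium  │2024-05-17│London│63.3         
High    │2024-01-27│NYC   │33.7         
Critical│2024-01-22│Sydney│38.4         
Low     │2024-08-08│Berlin│91.7         
High    │2024-04-27│Paris │53.6         
Low     │2024-11-26│Tokyo │78.0         
Medium  │2024-05-25│Paris │8.2          
Low     │2024-03-18│Tokyo │28.7         
High    │2024-11-14│Berlin│90.3         
                                        
                                        
                                        
                                        
                                        
                                        
                                        


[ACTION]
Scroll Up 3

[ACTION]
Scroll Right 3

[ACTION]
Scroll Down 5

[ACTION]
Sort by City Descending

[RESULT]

Level   │Date      │City ▼│Score        
────────┼──────────┼──────┼─────        
Low     │2024-11-26│Tokyo │78.0         
Low     │2024-03-18│Tokyo │28.7         
Critical│2024-01-22│Sydney│38.4         
Medium  │2024-01-13│Paris │24.1         
High    │2024-04-27│Paris │53.6         
Medium  │2024-05-25│Paris │8.2          
Medium  │2024-11-21│NYC   │91.7         
Critical│2024-08-04│NYC   │84.3         
High    │2024-01-27│NYC   │33.7         
Medium  │2024-05-17│London│63.3         
High    │2024-02-03│Berlin│81.5         
Medium  │2024-09-28│Berlin│82.4         
Low     │2024-03-28│Berlin│4.5          
Low     │2024-08-08│Berlin│91.7         
High    │2024-11-14│Berlin│90.3         
                                        
                                        
                                        
                                        
                                        
                                        
                                        


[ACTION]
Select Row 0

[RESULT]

Level   │Date      │City ▼│Score        
────────┼──────────┼──────┼─────        
>ow     │2024-11-26│Tokyo │78.0         
Low     │2024-03-18│Tokyo │28.7         
Critical│2024-01-22│Sydney│38.4         
Medium  │2024-01-13│Paris │24.1         
High    │2024-04-27│Paris │53.6         
Medium  │2024-05-25│Paris │8.2          
Medium  │2024-11-21│NYC   │91.7         
Critical│2024-08-04│NYC   │84.3         
High    │2024-01-27│NYC   │33.7         
Medium  │2024-05-17│London│63.3         
High    │2024-02-03│Berlin│81.5         
Medium  │2024-09-28│Berlin│82.4         
Low     │2024-03-28│Berlin│4.5          
Low     │2024-08-08│Berlin│91.7         
High    │2024-11-14│Berlin│90.3         
                                        
                                        
                                        
                                        
                                        
                                        
                                        


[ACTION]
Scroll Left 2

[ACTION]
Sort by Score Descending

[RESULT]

Level   │Date      │City  │Scor▼        
────────┼──────────┼──────┼─────        
>edium  │2024-11-21│NYC   │91.7         
Low     │2024-08-08│Berlin│91.7         
High    │2024-11-14│Berlin│90.3         
Critical│2024-08-04│NYC   │84.3         
Medium  │2024-09-28│Berlin│82.4         
High    │2024-02-03│Berlin│81.5         
Low     │2024-11-26│Tokyo │78.0         
Medium  │2024-05-17│London│63.3         
High    │2024-04-27│Paris │53.6         
Critical│2024-01-22│Sydney│38.4         
High    │2024-01-27│NYC   │33.7         
Low     │2024-03-18│Tokyo │28.7         
Medium  │2024-01-13│Paris │24.1         
Medium  │2024-05-25│Paris │8.2          
Low     │2024-03-28│Berlin│4.5          
                                        
                                        
                                        
                                        
                                        
                                        
                                        


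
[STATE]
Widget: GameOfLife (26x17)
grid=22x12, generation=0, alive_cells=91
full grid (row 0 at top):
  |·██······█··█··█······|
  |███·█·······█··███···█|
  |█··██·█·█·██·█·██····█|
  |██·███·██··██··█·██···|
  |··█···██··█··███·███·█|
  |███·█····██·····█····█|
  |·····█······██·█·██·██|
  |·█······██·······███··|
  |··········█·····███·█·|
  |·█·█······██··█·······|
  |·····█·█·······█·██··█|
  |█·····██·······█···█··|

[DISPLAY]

Gen: 0                    
·██······█··█··█······    
███·█·······█··███···█    
█··██·█·█·██·█·██····█    
██·███·██··██··█·██···    
··█···██··█··███·███·█    
███·█····██·····█····█    
·····█······██·█·██·██    
·█······██·······███··    
··········█·····███·█·    
·█·█······██··█·······    
·····█·█·······█·██··█    
█·····██·······█···█··    
                          
                          
                          
                          


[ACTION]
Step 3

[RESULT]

Gen: 3                    
···█·█·····███········    
·█·█·████·█···█·······    
███··█··█·····█···██··    
██············█···█·█·    
·██·█···█·█···█···██·█    
·█·█·█··█··██·█····█·█    
···██··███·········█··    
··█·····██··········██    
·········█·██·········    
··········██···█·██···    
······██········█·█···    
······██·······█·█····    
                          
                          
                          
                          


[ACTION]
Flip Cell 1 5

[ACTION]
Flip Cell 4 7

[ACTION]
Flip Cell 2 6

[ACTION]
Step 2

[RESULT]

Gen: 5                    
·███···██·██·█········    
·████····█·█···█······    
··█··██·········█·██··    
···█········█····█··█·    
··██·······█···██·███·    
··█··██····██·█···██··    
··████·█··██·······█··    
···██··█·███········█·    
········██··█····█····    
·······████·█···███···    
······██···█···█··█···    
······██········██····    
                          
                          
                          
                          


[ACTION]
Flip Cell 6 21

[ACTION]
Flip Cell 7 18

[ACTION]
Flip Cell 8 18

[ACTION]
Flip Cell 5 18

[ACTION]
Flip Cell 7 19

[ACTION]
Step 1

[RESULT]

Gen: 6                    
·█··█···█████·········    
····██████·██·········    
·█···█··········████··    
···██··········█····█·    
··███······█·█·████·█·    
·█···██·····█··█······    
··█····███············    
··█··███····█····█··█·    
············█···█·····    
······█···█·█···█··█··    
·········███···█··█···    
······██········██····    
                          
                          
                          
                          


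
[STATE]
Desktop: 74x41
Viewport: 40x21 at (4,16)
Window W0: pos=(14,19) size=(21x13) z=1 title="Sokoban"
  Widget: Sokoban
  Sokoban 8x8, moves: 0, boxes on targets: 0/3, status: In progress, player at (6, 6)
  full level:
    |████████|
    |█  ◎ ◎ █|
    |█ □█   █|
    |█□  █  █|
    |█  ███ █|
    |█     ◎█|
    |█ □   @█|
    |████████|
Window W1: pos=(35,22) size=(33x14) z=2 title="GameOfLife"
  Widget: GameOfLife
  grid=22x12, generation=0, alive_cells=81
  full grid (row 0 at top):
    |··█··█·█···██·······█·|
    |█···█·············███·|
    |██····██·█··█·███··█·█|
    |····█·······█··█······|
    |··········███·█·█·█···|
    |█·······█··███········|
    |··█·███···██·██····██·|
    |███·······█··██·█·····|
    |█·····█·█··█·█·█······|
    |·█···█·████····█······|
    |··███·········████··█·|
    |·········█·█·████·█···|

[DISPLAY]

                                        
                                        
                                        
          ┏━━━━━━━━━━━━━━━━━━━┓         
          ┃ Sokoban           ┃         
          ┠───────────────────┨         
          ┃████████           ┃┏━━━━━━━━
          ┃█  ◎ ◎ █           ┃┃ GameOfL
          ┃█ □█   █           ┃┠────────
          ┃█□  █  █           ┃┃Gen: 0  
          ┃█  ███ █           ┃┃█···█···
          ┃█     ◎█           ┃┃██····██
          ┃█ □   @█           ┃┃····█···
          ┃████████           ┃┃········
          ┃Moves: 0  0/3      ┃┃█·······
          ┗━━━━━━━━━━━━━━━━━━━┛┃··█·███·
                               ┃███·····
                               ┃█·····█·
                               ┃·█···█·█
                               ┗━━━━━━━━
                                        


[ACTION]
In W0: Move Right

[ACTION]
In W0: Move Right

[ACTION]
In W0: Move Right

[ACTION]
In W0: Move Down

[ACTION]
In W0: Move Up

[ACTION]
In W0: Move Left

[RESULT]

                                        
                                        
                                        
          ┏━━━━━━━━━━━━━━━━━━━┓         
          ┃ Sokoban           ┃         
          ┠───────────────────┨         
          ┃████████           ┃┏━━━━━━━━
          ┃█  ◎ ◎ █           ┃┃ GameOfL
          ┃█ □█   █           ┃┠────────
          ┃█□  █  █           ┃┃Gen: 0  
          ┃█  ███ █           ┃┃█···█···
          ┃█    @◎█           ┃┃██····██
          ┃█ □    █           ┃┃····█···
          ┃████████           ┃┃········
          ┃Moves: 2  0/3      ┃┃█·······
          ┗━━━━━━━━━━━━━━━━━━━┛┃··█·███·
                               ┃███·····
                               ┃█·····█·
                               ┃·█···█·█
                               ┗━━━━━━━━
                                        


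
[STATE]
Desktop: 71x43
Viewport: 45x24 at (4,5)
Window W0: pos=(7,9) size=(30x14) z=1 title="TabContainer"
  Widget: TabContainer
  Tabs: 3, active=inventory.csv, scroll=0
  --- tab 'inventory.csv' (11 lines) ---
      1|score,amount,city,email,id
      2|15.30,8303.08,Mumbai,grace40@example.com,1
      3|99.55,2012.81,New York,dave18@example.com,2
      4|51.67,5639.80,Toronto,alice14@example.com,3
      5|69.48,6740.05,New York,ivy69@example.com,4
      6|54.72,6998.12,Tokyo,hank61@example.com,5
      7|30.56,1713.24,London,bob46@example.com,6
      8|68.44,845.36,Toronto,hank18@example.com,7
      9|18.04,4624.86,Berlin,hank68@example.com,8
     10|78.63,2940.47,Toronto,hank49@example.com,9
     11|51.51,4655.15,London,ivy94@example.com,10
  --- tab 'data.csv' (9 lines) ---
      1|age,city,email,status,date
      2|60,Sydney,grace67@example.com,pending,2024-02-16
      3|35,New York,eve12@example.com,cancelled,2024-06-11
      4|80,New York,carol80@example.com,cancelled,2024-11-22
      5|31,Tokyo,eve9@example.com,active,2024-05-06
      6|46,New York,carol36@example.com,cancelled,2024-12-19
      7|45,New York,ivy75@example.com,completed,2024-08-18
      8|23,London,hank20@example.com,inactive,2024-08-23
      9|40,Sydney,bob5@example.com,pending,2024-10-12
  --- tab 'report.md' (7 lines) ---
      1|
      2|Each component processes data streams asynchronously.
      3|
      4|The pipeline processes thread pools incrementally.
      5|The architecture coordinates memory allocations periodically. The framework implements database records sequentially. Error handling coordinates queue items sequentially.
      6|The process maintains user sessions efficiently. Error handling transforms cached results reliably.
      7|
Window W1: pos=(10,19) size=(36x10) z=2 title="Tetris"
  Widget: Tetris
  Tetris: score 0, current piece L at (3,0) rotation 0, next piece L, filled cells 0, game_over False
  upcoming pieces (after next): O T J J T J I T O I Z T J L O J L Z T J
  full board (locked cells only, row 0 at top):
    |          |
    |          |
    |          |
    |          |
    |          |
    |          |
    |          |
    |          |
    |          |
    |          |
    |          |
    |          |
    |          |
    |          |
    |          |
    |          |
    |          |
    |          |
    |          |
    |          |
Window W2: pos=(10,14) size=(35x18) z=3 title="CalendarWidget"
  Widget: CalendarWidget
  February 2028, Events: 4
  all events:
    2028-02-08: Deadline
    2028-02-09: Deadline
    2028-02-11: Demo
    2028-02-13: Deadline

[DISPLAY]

                                             
                                             
                                             
                                             
   ┏━━━━━━━━━━━━━━━━━━━━━━━━━━━━┓            
   ┃ TabContainer               ┃            
   ┠────────────────────────────┨            
   ┃[inventory.csv]│ data.csv │ ┃            
   ┃────────────────────────────┃            
   ┃sc┏━━━━━━━━━━━━━━━━━━━━━━━━━━━━━━━━━┓    
   ┃15┃ CalendarWidget                  ┃    
   ┃99┠─────────────────────────────────┨    
   ┃51┃          February 2028          ┃    
   ┃69┃Mo Tu We Th Fr Sa Su             ┃    
   ┃54┃    1  2  3  4  5  6             ┃┓   
   ┃30┃ 7  8*  9* 10 11* 12 13*         ┃┃   
   ┃68┃14 15 16 17 18 19 20             ┃┨   
   ┗━━┃21 22 23 24 25 26 27             ┃┃   
      ┃28 29                            ┃┃   
      ┃                                 ┃┃   
      ┃                                 ┃┃   
      ┃                                 ┃┃   
      ┃                                 ┃┃   
      ┃                                 ┃┛   


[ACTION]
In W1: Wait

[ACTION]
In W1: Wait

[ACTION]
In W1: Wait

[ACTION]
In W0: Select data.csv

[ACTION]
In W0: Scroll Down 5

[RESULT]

                                             
                                             
                                             
                                             
   ┏━━━━━━━━━━━━━━━━━━━━━━━━━━━━┓            
   ┃ TabContainer               ┃            
   ┠────────────────────────────┨            
   ┃ inventory.csv │[data.csv]│ ┃            
   ┃────────────────────────────┃            
   ┃46┏━━━━━━━━━━━━━━━━━━━━━━━━━━━━━━━━━┓    
   ┃45┃ CalendarWidget                  ┃    
   ┃23┠─────────────────────────────────┨    
   ┃40┃          February 2028          ┃    
   ┃  ┃Mo Tu We Th Fr Sa Su             ┃    
   ┃  ┃    1  2  3  4  5  6             ┃┓   
   ┃  ┃ 7  8*  9* 10 11* 12 13*         ┃┃   
   ┃  ┃14 15 16 17 18 19 20             ┃┨   
   ┗━━┃21 22 23 24 25 26 27             ┃┃   
      ┃28 29                            ┃┃   
      ┃                                 ┃┃   
      ┃                                 ┃┃   
      ┃                                 ┃┃   
      ┃                                 ┃┃   
      ┃                                 ┃┛   


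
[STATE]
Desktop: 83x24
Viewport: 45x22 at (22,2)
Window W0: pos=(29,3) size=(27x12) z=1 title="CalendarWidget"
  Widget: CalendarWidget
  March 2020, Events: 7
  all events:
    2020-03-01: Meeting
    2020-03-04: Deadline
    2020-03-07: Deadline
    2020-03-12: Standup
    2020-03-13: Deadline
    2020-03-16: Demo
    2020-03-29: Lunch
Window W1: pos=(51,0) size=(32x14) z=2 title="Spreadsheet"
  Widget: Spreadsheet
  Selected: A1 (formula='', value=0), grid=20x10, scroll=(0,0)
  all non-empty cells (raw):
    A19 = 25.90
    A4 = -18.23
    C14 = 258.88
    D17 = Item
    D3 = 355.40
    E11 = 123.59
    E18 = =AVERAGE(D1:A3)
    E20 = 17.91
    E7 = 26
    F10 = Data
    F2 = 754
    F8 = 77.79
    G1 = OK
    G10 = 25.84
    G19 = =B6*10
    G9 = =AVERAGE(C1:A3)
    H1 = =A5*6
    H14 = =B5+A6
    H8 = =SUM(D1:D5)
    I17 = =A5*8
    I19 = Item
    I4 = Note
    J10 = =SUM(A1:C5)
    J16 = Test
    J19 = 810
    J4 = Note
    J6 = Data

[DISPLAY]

                             ┠───────────────
       ┏━━━━━━━━━━━━━━━━━━━━━┃A1:            
       ┃ CalendarWidget      ┃       A       
       ┠─────────────────────┃---------------
       ┃        March 2020   ┃  1      [0]   
       ┃Mo Tu We Th Fr Sa Su ┃  2        0   
       ┃                   1*┃  3        0   
       ┃ 2  3  4*  5  6  7*  ┃  4   -18.23   
       ┃ 9 10 11 12* 13* 14 1┃  5        0   
       ┃16* 17 18 19 20 21 22┃  6        0   
       ┃23 24 25 26 27 28 29*┃  7        0   
       ┃30 31                ┗━━━━━━━━━━━━━━━
       ┗━━━━━━━━━━━━━━━━━━━━━━━━━┛           
                                             
                                             
                                             
                                             
                                             
                                             
                                             
                                             
                                             


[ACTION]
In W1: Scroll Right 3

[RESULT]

                             ┠───────────────
       ┏━━━━━━━━━━━━━━━━━━━━━┃A1:            
       ┃ CalendarWidget      ┃       D       
       ┠─────────────────────┃---------------
       ┃        March 2020   ┃  1        0   
       ┃Mo Tu We Th Fr Sa Su ┃  2        0   
       ┃                   1*┃  3   355.40   
       ┃ 2  3  4*  5  6  7*  ┃  4        0   
       ┃ 9 10 11 12* 13* 14 1┃  5        0   
       ┃16* 17 18 19 20 21 22┃  6        0   
       ┃23 24 25 26 27 28 29*┃  7        0   
       ┃30 31                ┗━━━━━━━━━━━━━━━
       ┗━━━━━━━━━━━━━━━━━━━━━━━━━┛           
                                             
                                             
                                             
                                             
                                             
                                             
                                             
                                             
                                             


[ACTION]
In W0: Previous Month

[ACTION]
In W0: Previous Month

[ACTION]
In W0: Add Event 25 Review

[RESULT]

                             ┠───────────────
       ┏━━━━━━━━━━━━━━━━━━━━━┃A1:            
       ┃ CalendarWidget      ┃       D       
       ┠─────────────────────┃---------------
       ┃       January 2020  ┃  1        0   
       ┃Mo Tu We Th Fr Sa Su ┃  2        0   
       ┃       1  2  3  4  5 ┃  3   355.40   
       ┃ 6  7  8  9 10 11 12 ┃  4        0   
       ┃13 14 15 16 17 18 19 ┃  5        0   
       ┃20 21 22 23 24 25* 26┃  6        0   
       ┃27 28 29 30 31       ┃  7        0   
       ┃                     ┗━━━━━━━━━━━━━━━
       ┗━━━━━━━━━━━━━━━━━━━━━━━━━┛           
                                             
                                             
                                             
                                             
                                             
                                             
                                             
                                             
                                             


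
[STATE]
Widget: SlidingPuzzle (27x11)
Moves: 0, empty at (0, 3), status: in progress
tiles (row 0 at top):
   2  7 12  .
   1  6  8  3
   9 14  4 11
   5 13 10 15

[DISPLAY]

┌────┬────┬────┬────┐      
│  2 │  7 │ 12 │    │      
├────┼────┼────┼────┤      
│  1 │  6 │  8 │  3 │      
├────┼────┼────┼────┤      
│  9 │ 14 │  4 │ 11 │      
├────┼────┼────┼────┤      
│  5 │ 13 │ 10 │ 15 │      
└────┴────┴────┴────┘      
Moves: 0                   
                           


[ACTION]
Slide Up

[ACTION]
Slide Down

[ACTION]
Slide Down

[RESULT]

┌────┬────┬────┬────┐      
│  2 │  7 │ 12 │    │      
├────┼────┼────┼────┤      
│  1 │  6 │  8 │  3 │      
├────┼────┼────┼────┤      
│  9 │ 14 │  4 │ 11 │      
├────┼────┼────┼────┤      
│  5 │ 13 │ 10 │ 15 │      
└────┴────┴────┴────┘      
Moves: 2                   
                           


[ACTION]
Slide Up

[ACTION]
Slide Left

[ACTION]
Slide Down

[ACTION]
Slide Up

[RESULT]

┌────┬────┬────┬────┐      
│  2 │  7 │ 12 │  3 │      
├────┼────┼────┼────┤      
│  1 │  6 │  8 │    │      
├────┼────┼────┼────┤      
│  9 │ 14 │  4 │ 11 │      
├────┼────┼────┼────┤      
│  5 │ 13 │ 10 │ 15 │      
└────┴────┴────┴────┘      
Moves: 5                   
                           


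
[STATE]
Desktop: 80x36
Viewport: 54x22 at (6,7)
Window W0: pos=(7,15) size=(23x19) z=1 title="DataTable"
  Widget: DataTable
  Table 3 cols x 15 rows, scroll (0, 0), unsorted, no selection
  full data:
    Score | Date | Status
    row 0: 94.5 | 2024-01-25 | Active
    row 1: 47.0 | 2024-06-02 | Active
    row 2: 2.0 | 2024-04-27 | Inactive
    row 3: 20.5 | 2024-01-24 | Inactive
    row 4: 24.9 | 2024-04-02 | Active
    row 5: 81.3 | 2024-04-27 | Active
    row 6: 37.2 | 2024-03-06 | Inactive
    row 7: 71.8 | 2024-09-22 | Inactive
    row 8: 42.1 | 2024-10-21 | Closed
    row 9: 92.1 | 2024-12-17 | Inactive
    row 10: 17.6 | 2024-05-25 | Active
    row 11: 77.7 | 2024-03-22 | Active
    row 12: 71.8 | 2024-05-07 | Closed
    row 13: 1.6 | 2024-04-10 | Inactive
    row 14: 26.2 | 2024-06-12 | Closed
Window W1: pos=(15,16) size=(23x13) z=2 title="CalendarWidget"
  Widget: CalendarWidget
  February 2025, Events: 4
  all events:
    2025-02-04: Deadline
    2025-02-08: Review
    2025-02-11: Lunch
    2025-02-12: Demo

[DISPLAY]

                                                      
                                                      
                                                      
                                                      
                                                      
                                                      
                                                      
                                                      
 ┏━━━━━━━━━━━━━━━━━━━━━┓                              
 ┃ DataTa┏━━━━━━━━━━━━━━━━━━━━━┓                      
 ┠───────┃ CalendarWidget      ┃                      
 ┃Score│D┠─────────────────────┨                      
 ┃─────┼─┃    February 2025    ┃                      
 ┃94.5 │2┃Mo Tu We Th Fr Sa Su ┃                      
 ┃47.0 │2┃                1  2 ┃                      
 ┃2.0  │2┃ 3  4*  5  6  7  8*  ┃                      
 ┃20.5 │2┃10 11* 12* 13 14 15 1┃                      
 ┃24.9 │2┃17 18 19 20 21 22 23 ┃                      
 ┃81.3 │2┃24 25 26 27 28       ┃                      
 ┃37.2 │2┃                     ┃                      
 ┃71.8 │2┃                     ┃                      
 ┃42.1 │2┗━━━━━━━━━━━━━━━━━━━━━┛                      


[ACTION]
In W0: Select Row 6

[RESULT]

                                                      
                                                      
                                                      
                                                      
                                                      
                                                      
                                                      
                                                      
 ┏━━━━━━━━━━━━━━━━━━━━━┓                              
 ┃ DataTa┏━━━━━━━━━━━━━━━━━━━━━┓                      
 ┠───────┃ CalendarWidget      ┃                      
 ┃Score│D┠─────────────────────┨                      
 ┃─────┼─┃    February 2025    ┃                      
 ┃94.5 │2┃Mo Tu We Th Fr Sa Su ┃                      
 ┃47.0 │2┃                1  2 ┃                      
 ┃2.0  │2┃ 3  4*  5  6  7  8*  ┃                      
 ┃20.5 │2┃10 11* 12* 13 14 15 1┃                      
 ┃24.9 │2┃17 18 19 20 21 22 23 ┃                      
 ┃81.3 │2┃24 25 26 27 28       ┃                      
 ┃>7.2 │2┃                     ┃                      
 ┃71.8 │2┃                     ┃                      
 ┃42.1 │2┗━━━━━━━━━━━━━━━━━━━━━┛                      


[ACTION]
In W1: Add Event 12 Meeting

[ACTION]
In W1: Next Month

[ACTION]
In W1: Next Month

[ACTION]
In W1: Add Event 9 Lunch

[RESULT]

                                                      
                                                      
                                                      
                                                      
                                                      
                                                      
                                                      
                                                      
 ┏━━━━━━━━━━━━━━━━━━━━━┓                              
 ┃ DataTa┏━━━━━━━━━━━━━━━━━━━━━┓                      
 ┠───────┃ CalendarWidget      ┃                      
 ┃Score│D┠─────────────────────┨                      
 ┃─────┼─┃      April 2025     ┃                      
 ┃94.5 │2┃Mo Tu We Th Fr Sa Su ┃                      
 ┃47.0 │2┃    1  2  3  4  5  6 ┃                      
 ┃2.0  │2┃ 7  8  9* 10 11 12 13┃                      
 ┃20.5 │2┃14 15 16 17 18 19 20 ┃                      
 ┃24.9 │2┃21 22 23 24 25 26 27 ┃                      
 ┃81.3 │2┃28 29 30             ┃                      
 ┃>7.2 │2┃                     ┃                      
 ┃71.8 │2┃                     ┃                      
 ┃42.1 │2┗━━━━━━━━━━━━━━━━━━━━━┛                      
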